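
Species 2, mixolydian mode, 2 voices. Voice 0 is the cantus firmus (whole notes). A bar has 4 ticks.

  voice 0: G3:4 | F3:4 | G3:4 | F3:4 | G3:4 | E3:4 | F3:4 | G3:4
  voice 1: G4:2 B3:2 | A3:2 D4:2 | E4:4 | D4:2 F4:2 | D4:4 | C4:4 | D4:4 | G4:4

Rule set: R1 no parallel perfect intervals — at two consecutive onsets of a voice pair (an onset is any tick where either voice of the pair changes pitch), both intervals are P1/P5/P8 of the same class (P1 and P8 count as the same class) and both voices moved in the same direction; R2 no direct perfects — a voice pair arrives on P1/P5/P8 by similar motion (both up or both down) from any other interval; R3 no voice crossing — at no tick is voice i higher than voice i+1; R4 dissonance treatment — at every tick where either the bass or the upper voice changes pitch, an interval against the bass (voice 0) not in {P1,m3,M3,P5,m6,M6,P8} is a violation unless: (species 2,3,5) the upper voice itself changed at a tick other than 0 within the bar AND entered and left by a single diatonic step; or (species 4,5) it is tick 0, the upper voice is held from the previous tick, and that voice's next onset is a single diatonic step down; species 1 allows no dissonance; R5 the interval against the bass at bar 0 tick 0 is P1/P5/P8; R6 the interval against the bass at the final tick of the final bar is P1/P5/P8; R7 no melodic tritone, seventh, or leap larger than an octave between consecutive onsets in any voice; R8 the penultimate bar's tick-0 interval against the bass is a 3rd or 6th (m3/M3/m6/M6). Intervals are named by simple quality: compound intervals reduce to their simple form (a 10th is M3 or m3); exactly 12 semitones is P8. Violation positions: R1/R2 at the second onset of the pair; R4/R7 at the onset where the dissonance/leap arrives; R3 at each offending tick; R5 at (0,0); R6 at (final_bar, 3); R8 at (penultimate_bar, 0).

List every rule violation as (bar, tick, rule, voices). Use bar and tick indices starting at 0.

(7, 0, R2, (0, 1))

bar 0: v0=G3 v1=G4 downbeat P8
bar 1: v0=F3 v1=A3 downbeat M3
bar 2: v0=G3 v1=E4 downbeat M6
bar 3: v0=F3 v1=D4 downbeat M6
bar 4: v0=G3 v1=D4 downbeat P5
bar 5: v0=E3 v1=C4 downbeat m6
bar 6: v0=F3 v1=D4 downbeat M6
bar 7: v0=G3 v1=G4 downbeat P8
  -> R2 @ bar 7 tick 0 v(0, 1): F3/D4 M6 -> G3/G4 P8 similar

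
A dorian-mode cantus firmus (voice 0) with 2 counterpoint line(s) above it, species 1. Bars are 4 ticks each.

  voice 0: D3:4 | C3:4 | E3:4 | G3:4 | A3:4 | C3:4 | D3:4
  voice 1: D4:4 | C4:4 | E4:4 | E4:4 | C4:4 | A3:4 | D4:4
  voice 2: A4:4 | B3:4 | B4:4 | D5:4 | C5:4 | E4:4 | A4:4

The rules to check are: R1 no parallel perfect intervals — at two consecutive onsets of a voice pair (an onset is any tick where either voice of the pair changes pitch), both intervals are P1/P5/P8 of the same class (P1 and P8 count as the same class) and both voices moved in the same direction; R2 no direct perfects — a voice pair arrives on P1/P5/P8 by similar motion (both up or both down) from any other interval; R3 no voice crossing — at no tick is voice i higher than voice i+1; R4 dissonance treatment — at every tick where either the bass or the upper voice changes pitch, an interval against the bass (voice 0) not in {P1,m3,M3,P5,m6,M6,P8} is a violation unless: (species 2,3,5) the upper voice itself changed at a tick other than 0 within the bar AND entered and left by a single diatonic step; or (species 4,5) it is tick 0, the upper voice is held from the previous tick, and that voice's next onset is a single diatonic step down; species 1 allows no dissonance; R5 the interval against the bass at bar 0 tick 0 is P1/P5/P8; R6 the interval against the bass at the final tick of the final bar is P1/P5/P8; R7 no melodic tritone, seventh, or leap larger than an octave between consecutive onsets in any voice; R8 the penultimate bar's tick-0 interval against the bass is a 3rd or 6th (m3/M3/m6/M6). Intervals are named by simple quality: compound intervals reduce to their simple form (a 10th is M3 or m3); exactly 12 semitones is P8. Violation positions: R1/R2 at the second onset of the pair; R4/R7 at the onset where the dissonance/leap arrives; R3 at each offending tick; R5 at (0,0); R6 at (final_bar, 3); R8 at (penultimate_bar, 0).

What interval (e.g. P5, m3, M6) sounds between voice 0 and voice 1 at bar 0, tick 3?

P8

voice 0=D3 voice 1=D4 -> P8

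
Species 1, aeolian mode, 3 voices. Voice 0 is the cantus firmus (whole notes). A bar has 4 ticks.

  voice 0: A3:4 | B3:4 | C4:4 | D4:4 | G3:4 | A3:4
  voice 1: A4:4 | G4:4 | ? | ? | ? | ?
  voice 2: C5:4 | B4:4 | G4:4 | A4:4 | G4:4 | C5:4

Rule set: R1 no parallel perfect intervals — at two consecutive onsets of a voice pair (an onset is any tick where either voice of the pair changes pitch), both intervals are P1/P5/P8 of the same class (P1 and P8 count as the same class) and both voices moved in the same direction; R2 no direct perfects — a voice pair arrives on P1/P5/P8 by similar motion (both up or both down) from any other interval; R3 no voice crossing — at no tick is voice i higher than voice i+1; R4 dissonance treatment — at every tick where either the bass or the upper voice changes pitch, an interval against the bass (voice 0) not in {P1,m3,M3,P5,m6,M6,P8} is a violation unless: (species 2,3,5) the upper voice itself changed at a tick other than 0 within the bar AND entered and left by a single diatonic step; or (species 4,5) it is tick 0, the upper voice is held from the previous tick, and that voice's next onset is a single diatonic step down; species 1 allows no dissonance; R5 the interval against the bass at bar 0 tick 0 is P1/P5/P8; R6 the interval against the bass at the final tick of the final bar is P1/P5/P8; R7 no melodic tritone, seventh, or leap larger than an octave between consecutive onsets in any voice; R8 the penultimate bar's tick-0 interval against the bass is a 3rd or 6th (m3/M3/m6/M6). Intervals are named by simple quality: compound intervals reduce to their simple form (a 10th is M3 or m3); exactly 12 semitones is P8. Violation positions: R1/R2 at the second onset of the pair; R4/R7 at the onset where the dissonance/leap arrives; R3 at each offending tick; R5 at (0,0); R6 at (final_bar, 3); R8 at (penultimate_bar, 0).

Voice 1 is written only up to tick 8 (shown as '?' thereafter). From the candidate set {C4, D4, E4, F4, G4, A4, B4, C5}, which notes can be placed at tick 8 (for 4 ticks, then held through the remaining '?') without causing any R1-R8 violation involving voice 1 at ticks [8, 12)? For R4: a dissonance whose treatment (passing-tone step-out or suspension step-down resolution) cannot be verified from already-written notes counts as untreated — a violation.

C4: violates R2
D4: violates R4
E4: legal
F4: violates R4
G4: legal
A4: violates R3
B4: violates R3,R4
C5: violates R2,R3

{E4, G4}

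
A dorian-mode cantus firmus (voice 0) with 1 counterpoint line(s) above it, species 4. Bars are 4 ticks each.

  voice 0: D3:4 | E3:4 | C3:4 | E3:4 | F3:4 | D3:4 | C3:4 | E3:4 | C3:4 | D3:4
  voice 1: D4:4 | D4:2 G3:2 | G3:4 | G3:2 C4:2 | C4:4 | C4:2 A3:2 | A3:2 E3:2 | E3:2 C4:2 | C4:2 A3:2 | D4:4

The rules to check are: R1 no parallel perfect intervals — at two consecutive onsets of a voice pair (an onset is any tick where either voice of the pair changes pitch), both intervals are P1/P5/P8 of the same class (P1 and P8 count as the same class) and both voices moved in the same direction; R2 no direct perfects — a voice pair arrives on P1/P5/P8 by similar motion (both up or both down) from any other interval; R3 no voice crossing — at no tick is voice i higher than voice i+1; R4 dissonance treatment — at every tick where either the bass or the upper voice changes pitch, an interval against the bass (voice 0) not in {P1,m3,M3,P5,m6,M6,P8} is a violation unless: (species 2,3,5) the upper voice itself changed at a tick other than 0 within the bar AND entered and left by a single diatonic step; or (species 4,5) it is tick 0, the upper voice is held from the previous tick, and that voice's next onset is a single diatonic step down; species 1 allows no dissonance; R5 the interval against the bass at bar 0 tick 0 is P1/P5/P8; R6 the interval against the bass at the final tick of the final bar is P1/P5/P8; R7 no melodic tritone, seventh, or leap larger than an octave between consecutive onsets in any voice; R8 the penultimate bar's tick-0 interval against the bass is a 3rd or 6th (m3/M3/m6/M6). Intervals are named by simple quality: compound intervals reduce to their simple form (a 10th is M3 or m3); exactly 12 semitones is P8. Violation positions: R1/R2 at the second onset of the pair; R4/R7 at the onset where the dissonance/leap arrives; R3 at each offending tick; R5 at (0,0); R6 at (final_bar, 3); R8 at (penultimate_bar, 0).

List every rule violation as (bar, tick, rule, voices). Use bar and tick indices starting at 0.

bar 0: v0=D3 v1=D4 downbeat P8
bar 1: v0=E3 v1=D4 downbeat m7
bar 2: v0=C3 v1=G3 downbeat P5
bar 3: v0=E3 v1=G3 downbeat m3
bar 4: v0=F3 v1=C4 downbeat P5
bar 5: v0=D3 v1=C4 downbeat m7
bar 6: v0=C3 v1=A3 downbeat M6
bar 7: v0=E3 v1=E3 downbeat P1
bar 8: v0=C3 v1=C4 downbeat P8
bar 9: v0=D3 v1=D4 downbeat P8
  -> R4 @ bar 1 tick 0 v(0, 1): E3/D4 m7 untreated
  -> R4 @ bar 5 tick 0 v(0, 1): D3/C4 m7 untreated
  -> R8 @ bar 8 tick 0 v(0, 1): penult P8 not 3rd/6th
  -> R2 @ bar 9 tick 0 v(0, 1): C3/A3 M6 -> D3/D4 P8 similar

(1, 0, R4, (0, 1))
(5, 0, R4, (0, 1))
(8, 0, R8, (0, 1))
(9, 0, R2, (0, 1))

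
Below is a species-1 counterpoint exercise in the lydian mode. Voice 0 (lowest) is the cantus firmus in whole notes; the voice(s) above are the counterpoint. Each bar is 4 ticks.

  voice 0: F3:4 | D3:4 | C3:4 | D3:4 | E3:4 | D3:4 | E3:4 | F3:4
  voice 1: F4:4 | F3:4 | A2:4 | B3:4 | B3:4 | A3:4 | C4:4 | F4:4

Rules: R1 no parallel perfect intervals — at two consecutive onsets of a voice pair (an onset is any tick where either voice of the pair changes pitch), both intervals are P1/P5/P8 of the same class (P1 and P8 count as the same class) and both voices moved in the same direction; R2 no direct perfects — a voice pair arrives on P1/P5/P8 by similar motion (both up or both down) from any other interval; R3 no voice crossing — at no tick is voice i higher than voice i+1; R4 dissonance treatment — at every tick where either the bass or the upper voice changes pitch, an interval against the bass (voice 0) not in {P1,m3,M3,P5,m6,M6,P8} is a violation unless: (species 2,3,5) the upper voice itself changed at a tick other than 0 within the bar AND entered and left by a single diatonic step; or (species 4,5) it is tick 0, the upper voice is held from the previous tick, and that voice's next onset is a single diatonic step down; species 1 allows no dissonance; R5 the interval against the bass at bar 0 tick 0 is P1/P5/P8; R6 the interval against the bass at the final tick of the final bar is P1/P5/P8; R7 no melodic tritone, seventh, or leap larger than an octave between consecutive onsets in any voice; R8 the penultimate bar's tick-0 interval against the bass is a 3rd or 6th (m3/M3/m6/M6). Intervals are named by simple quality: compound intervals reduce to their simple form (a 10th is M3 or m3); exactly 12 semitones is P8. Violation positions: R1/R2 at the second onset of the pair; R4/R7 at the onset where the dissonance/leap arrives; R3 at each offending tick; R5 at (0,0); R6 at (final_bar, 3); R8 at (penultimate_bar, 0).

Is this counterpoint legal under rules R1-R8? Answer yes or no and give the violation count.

No (7 violations)

bar 0: v0=F3 v1=F4 (P8)
bar 1: v0=D3 v1=F3 (m3)
bar 2: v0=C3 v1=A2 (m3)
bar 3: v0=D3 v1=B3 (M6)
bar 4: v0=E3 v1=B3 (P5)
bar 5: v0=D3 v1=A3 (P5)
bar 6: v0=E3 v1=C4 (m6)
bar 7: v0=F3 v1=F4 (P8)
  R3 @ bar2.0: C3 above A2
  R3 @ bar2.1: C3 above A2
  R3 @ bar2.2: C3 above A2
  R3 @ bar2.3: C3 above A2
  R7 @ bar3.0: A2->B3 leap 14st
  R1 @ bar5.0: E3/B3 P5 -> D3/A3 P5 similar
  R2 @ bar7.0: E3/C4 m6 -> F3/F4 P8 similar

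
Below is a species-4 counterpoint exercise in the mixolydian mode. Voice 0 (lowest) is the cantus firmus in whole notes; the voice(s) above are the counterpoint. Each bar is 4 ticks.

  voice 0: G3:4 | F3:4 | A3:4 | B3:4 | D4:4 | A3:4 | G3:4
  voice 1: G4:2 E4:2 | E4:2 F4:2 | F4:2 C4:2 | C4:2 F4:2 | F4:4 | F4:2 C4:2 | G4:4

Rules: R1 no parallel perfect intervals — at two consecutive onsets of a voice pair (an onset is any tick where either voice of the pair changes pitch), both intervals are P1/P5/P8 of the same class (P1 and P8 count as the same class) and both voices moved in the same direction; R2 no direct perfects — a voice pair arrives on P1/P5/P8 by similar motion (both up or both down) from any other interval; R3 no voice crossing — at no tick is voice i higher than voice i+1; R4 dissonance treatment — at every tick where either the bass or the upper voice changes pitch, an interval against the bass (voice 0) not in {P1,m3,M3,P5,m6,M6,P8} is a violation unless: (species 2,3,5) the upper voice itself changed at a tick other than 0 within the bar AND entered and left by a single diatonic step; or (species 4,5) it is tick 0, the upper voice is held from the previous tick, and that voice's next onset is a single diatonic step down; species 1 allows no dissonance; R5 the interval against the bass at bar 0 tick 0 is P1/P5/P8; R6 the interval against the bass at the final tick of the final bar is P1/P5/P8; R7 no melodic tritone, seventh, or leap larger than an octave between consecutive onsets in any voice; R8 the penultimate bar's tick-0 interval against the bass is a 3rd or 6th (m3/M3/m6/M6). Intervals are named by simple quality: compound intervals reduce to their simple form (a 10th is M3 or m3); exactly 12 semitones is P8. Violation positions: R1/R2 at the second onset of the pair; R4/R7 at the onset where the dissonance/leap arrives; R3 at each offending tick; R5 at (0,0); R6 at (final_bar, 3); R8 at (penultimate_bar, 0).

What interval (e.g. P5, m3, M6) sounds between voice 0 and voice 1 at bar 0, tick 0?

P8

voice 0=G3 voice 1=G4 -> P8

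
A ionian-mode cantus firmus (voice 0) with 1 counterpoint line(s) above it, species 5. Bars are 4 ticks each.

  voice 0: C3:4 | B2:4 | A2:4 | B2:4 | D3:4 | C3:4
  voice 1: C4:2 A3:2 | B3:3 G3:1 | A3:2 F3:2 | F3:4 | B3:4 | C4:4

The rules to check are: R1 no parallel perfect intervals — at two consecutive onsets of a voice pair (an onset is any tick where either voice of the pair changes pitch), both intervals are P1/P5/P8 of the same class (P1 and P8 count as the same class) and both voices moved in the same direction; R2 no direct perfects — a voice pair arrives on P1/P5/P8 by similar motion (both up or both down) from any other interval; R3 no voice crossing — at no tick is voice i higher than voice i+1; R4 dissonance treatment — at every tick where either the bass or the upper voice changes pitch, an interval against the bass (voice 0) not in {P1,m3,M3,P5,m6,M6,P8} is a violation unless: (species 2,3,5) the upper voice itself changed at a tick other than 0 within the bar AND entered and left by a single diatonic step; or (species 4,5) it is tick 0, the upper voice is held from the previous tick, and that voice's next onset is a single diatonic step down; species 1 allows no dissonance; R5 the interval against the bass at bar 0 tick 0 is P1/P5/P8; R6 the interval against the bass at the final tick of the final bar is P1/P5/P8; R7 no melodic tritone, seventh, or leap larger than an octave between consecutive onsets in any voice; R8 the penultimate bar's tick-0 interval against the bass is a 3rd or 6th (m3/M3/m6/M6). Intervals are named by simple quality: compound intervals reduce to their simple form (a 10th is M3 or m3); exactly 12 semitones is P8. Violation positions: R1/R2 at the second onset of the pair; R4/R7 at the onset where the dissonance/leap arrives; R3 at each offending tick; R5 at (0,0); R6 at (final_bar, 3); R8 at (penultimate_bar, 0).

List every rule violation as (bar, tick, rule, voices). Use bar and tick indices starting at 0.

bar 0: v0=C3 v1=C4 downbeat P8
bar 1: v0=B2 v1=B3 downbeat P8
bar 2: v0=A2 v1=A3 downbeat P8
bar 3: v0=B2 v1=F3 downbeat TT
bar 4: v0=D3 v1=B3 downbeat M6
bar 5: v0=C3 v1=C4 downbeat P8
  -> R4 @ bar 3 tick 0 v(0, 1): B2/F3 TT untreated
  -> R7 @ bar 4 tick 0 v(1,): F3->B3 leap 6st

(3, 0, R4, (0, 1))
(4, 0, R7, (1,))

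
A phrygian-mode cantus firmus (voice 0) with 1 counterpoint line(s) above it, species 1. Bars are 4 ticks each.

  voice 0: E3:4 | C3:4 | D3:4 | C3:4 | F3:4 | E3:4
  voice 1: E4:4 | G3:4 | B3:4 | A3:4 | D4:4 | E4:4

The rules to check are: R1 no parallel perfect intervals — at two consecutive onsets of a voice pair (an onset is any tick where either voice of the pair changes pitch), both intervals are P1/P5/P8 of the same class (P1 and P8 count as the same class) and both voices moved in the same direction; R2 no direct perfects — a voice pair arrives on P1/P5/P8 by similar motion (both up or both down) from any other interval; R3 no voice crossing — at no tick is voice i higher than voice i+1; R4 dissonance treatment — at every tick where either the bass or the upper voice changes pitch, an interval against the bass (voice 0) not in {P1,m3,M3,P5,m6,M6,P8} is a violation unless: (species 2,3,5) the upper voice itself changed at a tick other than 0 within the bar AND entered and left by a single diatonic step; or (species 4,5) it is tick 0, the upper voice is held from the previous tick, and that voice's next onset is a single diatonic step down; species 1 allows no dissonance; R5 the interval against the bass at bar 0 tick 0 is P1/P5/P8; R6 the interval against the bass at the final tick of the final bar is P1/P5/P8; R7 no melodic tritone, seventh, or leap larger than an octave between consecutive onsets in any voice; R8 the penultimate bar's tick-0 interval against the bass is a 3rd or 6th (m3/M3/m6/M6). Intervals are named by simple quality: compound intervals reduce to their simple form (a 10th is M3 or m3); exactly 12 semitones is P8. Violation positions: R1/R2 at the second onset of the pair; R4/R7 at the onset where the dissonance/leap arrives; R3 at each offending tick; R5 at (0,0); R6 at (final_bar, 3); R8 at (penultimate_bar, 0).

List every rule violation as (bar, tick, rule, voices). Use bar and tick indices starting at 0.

bar 0: v0=E3 v1=E4 downbeat P8
bar 1: v0=C3 v1=G3 downbeat P5
bar 2: v0=D3 v1=B3 downbeat M6
bar 3: v0=C3 v1=A3 downbeat M6
bar 4: v0=F3 v1=D4 downbeat M6
bar 5: v0=E3 v1=E4 downbeat P8
  -> R2 @ bar 1 tick 0 v(0, 1): E3/E4 P8 -> C3/G3 P5 similar

(1, 0, R2, (0, 1))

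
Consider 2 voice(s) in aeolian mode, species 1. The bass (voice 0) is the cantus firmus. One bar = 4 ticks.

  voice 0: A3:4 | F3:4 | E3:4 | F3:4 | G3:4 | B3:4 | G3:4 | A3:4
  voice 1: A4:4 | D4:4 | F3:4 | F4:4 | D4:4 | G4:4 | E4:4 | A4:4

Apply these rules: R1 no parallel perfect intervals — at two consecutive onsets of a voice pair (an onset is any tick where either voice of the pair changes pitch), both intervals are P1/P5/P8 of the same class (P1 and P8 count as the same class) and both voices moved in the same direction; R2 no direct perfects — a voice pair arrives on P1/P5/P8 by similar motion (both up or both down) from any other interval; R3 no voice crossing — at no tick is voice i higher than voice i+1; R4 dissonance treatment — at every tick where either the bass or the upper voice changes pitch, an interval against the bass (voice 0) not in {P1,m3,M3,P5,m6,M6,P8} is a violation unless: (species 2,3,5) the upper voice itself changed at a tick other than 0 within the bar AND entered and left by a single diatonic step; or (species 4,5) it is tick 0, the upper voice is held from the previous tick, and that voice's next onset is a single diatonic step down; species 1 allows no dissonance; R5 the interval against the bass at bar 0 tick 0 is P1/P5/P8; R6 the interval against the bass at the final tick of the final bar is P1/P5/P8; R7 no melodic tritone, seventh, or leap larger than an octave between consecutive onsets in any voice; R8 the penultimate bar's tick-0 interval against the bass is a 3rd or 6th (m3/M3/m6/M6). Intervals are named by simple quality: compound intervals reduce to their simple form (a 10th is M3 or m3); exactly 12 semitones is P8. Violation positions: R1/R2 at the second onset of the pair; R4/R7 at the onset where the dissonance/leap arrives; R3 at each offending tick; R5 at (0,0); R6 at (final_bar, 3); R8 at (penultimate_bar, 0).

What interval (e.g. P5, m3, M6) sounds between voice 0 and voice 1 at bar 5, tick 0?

voice 0=B3 voice 1=G4 -> m6

m6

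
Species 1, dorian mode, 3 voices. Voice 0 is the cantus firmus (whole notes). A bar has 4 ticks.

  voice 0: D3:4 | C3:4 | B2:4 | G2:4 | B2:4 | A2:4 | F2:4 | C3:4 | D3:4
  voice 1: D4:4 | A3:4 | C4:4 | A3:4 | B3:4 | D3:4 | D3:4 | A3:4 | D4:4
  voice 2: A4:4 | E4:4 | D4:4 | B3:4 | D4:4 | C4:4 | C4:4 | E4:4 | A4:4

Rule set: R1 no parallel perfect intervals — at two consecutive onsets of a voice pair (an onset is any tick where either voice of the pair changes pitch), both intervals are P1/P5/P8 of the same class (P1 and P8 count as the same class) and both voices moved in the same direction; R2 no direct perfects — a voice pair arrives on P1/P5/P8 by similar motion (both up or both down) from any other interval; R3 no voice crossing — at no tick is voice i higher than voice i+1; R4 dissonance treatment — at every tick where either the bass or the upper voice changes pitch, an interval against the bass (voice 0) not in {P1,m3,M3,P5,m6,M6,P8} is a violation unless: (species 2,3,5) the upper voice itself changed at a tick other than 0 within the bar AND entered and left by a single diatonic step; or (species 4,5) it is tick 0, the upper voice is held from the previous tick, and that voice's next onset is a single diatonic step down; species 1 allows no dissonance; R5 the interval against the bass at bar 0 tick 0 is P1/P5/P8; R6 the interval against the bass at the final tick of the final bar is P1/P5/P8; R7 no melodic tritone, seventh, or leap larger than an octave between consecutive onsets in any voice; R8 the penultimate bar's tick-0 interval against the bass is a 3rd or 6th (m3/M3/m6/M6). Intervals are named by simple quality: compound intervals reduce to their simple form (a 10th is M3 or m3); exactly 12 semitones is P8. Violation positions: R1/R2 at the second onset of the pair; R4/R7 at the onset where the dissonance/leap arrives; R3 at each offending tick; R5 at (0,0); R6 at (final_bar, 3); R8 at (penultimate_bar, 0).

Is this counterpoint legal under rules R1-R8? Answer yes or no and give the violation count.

bar 0: v0=D3 v1=D4 v2=A4 (P5)
bar 1: v0=C3 v1=A3 v2=E4 (M3)
bar 2: v0=B2 v1=C4 v2=D4 (m3)
bar 3: v0=G2 v1=A3 v2=B3 (M3)
bar 4: v0=B2 v1=B3 v2=D4 (m3)
bar 5: v0=A2 v1=D3 v2=C4 (m3)
bar 6: v0=F2 v1=D3 v2=C4 (P5)
bar 7: v0=C3 v1=A3 v2=E4 (M3)
bar 8: v0=D3 v1=D4 v2=A4 (P5)
  R1 @ bar1.0: D4/A4 P5 -> A3/E4 P5 similar
  R4 @ bar2.0: B2/C4 m2 untreated
  R4 @ bar3.0: G2/A3 M2 untreated
  R2 @ bar4.0: G2/A3 M2 -> B2/B3 P8 similar
  R4 @ bar5.0: A2/D3 P4 untreated
  R2 @ bar7.0: D3/C4 m7 -> A3/E4 P5 similar
  R1 @ bar8.0: A3/E4 P5 -> D4/A4 P5 similar
  R2 @ bar8.0: C3/A3 M6 -> D3/D4 P8 similar
  R2 @ bar8.0: C3/E4 M3 -> D3/A4 P5 similar

No (9 violations)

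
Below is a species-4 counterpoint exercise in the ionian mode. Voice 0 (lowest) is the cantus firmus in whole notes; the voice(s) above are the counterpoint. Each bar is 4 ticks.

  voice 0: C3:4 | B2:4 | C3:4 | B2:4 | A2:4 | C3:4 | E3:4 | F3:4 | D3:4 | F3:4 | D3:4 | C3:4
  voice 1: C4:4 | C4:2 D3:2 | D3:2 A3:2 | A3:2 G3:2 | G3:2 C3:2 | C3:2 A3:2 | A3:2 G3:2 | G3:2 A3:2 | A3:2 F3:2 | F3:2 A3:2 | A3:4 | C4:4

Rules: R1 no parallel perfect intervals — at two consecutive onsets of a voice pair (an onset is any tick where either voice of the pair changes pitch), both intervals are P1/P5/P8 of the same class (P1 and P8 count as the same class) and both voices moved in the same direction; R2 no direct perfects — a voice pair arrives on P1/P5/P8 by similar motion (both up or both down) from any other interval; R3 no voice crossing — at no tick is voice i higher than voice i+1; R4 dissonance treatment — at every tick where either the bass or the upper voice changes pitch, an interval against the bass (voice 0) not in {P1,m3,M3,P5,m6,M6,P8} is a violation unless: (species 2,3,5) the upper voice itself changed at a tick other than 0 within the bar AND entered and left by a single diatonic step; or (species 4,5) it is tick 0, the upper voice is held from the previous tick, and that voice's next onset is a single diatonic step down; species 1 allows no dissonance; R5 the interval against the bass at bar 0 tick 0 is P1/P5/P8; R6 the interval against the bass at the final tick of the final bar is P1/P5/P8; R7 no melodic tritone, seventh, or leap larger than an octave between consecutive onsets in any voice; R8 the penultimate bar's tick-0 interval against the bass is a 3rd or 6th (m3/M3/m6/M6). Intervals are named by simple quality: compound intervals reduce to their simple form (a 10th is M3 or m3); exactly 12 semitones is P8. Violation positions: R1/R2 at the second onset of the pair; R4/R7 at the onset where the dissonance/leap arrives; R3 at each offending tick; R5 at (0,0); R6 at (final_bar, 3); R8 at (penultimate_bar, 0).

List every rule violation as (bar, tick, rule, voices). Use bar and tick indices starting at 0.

bar 0: v0=C3 v1=C4 downbeat P8
bar 1: v0=B2 v1=C4 downbeat m2
bar 2: v0=C3 v1=D3 downbeat M2
bar 3: v0=B2 v1=A3 downbeat m7
bar 4: v0=A2 v1=G3 downbeat m7
bar 5: v0=C3 v1=C3 downbeat P1
bar 6: v0=E3 v1=A3 downbeat P4
bar 7: v0=F3 v1=G3 downbeat M2
bar 8: v0=D3 v1=A3 downbeat P5
bar 9: v0=F3 v1=F3 downbeat P1
bar 10: v0=D3 v1=A3 downbeat P5
bar 11: v0=C3 v1=C4 downbeat P8
  -> R4 @ bar 1 tick 0 v(0, 1): B2/C4 m2 untreated
  -> R7 @ bar 1 tick 2 v(1,): C4->D3 leap 10st
  -> R4 @ bar 2 tick 0 v(0, 1): C3/D3 M2 untreated
  -> R4 @ bar 4 tick 0 v(0, 1): A2/G3 m7 untreated
  -> R4 @ bar 7 tick 0 v(0, 1): F3/G3 M2 untreated
  -> R8 @ bar 10 tick 0 v(0, 1): penult P5 not 3rd/6th

(1, 0, R4, (0, 1))
(1, 2, R7, (1,))
(2, 0, R4, (0, 1))
(4, 0, R4, (0, 1))
(7, 0, R4, (0, 1))
(10, 0, R8, (0, 1))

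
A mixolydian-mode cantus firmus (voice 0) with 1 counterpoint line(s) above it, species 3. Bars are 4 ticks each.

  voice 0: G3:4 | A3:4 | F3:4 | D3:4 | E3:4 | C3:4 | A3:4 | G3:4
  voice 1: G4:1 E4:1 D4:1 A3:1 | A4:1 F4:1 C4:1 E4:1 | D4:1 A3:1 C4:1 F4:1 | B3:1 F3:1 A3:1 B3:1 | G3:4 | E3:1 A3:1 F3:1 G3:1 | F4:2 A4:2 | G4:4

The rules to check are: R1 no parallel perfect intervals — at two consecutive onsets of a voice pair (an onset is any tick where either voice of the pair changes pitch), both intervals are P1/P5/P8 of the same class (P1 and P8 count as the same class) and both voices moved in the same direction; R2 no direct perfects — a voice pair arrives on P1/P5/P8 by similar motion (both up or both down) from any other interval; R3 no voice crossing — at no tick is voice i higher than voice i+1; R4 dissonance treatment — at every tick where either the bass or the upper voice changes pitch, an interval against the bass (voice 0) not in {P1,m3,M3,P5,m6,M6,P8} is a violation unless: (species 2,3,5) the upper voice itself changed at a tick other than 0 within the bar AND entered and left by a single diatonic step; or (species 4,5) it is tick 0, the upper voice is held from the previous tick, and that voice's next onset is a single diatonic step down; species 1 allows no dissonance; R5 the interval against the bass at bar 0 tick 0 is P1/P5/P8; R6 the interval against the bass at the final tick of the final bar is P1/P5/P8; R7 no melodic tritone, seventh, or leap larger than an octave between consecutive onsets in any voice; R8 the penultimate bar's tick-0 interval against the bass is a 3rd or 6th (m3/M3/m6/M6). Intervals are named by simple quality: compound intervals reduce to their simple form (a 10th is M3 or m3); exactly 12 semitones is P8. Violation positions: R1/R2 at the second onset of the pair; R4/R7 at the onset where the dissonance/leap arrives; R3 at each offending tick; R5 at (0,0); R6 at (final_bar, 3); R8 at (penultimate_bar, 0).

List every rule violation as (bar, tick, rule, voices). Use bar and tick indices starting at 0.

bar 0: v0=G3 v1=G4 downbeat P8
bar 1: v0=A3 v1=A4 downbeat P8
bar 2: v0=F3 v1=D4 downbeat M6
bar 3: v0=D3 v1=B3 downbeat M6
bar 4: v0=E3 v1=G3 downbeat m3
bar 5: v0=C3 v1=E3 downbeat M3
bar 6: v0=A3 v1=F4 downbeat m6
bar 7: v0=G3 v1=G4 downbeat P8
  -> R4 @ bar 0 tick 3 v(0, 1): G3/A3 M2 untreated
  -> R2 @ bar 1 tick 0 v(0, 1): G3/A3 M2 -> A3/A4 P8 similar
  -> R7 @ bar 3 tick 0 v(1,): F4->B3 leap 6st
  -> R7 @ bar 3 tick 1 v(1,): B3->F3 leap 6st
  -> R4 @ bar 5 tick 2 v(0, 1): C3/F3 P4 untreated
  -> R7 @ bar 6 tick 0 v(1,): G3->F4 leap 10st
  -> R1 @ bar 7 tick 0 v(0, 1): A3/A4 P8 -> G3/G4 P8 similar

(0, 3, R4, (0, 1))
(1, 0, R2, (0, 1))
(3, 0, R7, (1,))
(3, 1, R7, (1,))
(5, 2, R4, (0, 1))
(6, 0, R7, (1,))
(7, 0, R1, (0, 1))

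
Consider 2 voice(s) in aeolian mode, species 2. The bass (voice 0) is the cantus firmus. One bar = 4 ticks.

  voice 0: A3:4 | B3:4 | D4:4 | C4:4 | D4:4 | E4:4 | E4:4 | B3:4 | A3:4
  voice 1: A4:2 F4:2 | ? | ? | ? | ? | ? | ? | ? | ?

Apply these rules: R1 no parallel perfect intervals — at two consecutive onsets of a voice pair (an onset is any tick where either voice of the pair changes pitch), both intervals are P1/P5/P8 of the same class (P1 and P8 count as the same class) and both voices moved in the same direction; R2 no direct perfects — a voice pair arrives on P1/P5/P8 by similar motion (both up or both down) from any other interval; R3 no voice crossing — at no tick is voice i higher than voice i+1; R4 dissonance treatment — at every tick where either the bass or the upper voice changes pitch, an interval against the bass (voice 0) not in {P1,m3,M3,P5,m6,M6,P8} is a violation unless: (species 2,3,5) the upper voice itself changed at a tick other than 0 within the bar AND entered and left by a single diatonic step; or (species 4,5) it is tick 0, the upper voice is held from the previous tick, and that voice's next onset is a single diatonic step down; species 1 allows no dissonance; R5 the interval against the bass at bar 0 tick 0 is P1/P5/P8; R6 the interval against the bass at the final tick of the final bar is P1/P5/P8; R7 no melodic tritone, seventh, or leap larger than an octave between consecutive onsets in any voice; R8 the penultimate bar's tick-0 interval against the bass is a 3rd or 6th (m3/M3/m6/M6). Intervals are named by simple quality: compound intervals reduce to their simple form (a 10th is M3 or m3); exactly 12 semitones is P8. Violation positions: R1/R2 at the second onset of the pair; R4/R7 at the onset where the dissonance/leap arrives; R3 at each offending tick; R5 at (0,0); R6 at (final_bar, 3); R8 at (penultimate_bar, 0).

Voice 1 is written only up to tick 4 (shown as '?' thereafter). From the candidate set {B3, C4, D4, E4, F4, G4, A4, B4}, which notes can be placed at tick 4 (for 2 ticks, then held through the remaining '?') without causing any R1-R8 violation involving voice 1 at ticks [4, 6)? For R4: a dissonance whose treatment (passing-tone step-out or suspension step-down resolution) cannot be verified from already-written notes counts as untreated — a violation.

B3: violates R7
C4: violates R4
D4: legal
E4: violates R4
F4: violates R4
G4: legal
A4: violates R4
B4: violates R2,R7

{D4, G4}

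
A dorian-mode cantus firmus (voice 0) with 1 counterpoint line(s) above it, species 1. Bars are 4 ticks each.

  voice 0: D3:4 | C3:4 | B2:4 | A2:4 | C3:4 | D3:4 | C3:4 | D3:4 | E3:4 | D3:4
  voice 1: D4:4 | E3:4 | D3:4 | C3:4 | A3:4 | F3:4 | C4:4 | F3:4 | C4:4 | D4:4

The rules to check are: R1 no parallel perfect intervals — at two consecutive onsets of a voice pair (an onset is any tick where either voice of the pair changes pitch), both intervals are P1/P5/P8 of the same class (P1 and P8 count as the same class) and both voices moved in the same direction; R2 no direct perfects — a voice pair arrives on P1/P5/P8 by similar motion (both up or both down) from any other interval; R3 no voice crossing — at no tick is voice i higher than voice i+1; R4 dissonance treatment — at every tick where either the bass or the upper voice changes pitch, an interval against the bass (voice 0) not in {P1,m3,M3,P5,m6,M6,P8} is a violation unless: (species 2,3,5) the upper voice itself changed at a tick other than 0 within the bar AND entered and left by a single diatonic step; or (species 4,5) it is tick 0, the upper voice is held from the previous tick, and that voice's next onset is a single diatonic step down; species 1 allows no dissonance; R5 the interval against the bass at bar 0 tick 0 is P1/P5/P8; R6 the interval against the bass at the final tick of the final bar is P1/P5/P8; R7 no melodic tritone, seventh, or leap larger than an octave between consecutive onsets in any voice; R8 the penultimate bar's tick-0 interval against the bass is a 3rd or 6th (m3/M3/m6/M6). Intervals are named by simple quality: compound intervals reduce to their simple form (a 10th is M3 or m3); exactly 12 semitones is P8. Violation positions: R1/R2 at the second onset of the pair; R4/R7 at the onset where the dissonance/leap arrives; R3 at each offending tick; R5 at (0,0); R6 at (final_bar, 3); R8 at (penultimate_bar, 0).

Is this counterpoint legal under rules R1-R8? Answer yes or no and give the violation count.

No (1 violations)

bar 0: v0=D3 v1=D4 (P8)
bar 1: v0=C3 v1=E3 (M3)
bar 2: v0=B2 v1=D3 (m3)
bar 3: v0=A2 v1=C3 (m3)
bar 4: v0=C3 v1=A3 (M6)
bar 5: v0=D3 v1=F3 (m3)
bar 6: v0=C3 v1=C4 (P8)
bar 7: v0=D3 v1=F3 (m3)
bar 8: v0=E3 v1=C4 (m6)
bar 9: v0=D3 v1=D4 (P8)
  R7 @ bar1.0: D4->E3 leap 10st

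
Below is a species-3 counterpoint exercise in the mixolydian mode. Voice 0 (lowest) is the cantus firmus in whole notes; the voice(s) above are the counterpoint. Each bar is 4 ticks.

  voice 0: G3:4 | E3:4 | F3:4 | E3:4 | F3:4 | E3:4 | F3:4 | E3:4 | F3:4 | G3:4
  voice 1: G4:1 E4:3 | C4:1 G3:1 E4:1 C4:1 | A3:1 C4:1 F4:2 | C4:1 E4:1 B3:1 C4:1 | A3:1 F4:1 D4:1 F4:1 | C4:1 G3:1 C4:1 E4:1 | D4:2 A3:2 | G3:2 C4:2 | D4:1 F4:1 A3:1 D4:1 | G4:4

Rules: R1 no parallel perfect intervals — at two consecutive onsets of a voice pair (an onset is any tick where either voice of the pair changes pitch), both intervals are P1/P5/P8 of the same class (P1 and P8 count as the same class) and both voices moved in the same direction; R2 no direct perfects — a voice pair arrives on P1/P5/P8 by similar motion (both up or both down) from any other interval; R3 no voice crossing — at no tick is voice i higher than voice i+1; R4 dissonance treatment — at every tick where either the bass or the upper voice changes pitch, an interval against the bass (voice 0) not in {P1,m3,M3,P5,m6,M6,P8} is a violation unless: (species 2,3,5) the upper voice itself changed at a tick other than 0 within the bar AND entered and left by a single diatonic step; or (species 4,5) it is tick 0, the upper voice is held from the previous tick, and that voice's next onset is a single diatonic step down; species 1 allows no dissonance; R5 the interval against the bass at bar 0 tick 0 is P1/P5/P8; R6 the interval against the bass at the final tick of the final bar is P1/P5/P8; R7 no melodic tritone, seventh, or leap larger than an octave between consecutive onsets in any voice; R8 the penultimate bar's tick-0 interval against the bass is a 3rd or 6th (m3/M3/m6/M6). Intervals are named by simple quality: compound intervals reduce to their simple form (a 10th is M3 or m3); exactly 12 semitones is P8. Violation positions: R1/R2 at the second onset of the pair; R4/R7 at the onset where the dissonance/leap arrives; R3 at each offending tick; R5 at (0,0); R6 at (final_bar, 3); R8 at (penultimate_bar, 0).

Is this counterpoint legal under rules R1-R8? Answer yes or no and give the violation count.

bar 0: v0=G3 v1=G4 (P8)
bar 1: v0=E3 v1=C4 (m6)
bar 2: v0=F3 v1=A3 (M3)
bar 3: v0=E3 v1=C4 (m6)
bar 4: v0=F3 v1=A3 (M3)
bar 5: v0=E3 v1=C4 (m6)
bar 6: v0=F3 v1=D4 (M6)
bar 7: v0=E3 v1=G3 (m3)
bar 8: v0=F3 v1=D4 (M6)
bar 9: v0=G3 v1=G4 (P8)
  R2 @ bar9.0: F3/D4 M6 -> G3/G4 P8 similar

No (1 violations)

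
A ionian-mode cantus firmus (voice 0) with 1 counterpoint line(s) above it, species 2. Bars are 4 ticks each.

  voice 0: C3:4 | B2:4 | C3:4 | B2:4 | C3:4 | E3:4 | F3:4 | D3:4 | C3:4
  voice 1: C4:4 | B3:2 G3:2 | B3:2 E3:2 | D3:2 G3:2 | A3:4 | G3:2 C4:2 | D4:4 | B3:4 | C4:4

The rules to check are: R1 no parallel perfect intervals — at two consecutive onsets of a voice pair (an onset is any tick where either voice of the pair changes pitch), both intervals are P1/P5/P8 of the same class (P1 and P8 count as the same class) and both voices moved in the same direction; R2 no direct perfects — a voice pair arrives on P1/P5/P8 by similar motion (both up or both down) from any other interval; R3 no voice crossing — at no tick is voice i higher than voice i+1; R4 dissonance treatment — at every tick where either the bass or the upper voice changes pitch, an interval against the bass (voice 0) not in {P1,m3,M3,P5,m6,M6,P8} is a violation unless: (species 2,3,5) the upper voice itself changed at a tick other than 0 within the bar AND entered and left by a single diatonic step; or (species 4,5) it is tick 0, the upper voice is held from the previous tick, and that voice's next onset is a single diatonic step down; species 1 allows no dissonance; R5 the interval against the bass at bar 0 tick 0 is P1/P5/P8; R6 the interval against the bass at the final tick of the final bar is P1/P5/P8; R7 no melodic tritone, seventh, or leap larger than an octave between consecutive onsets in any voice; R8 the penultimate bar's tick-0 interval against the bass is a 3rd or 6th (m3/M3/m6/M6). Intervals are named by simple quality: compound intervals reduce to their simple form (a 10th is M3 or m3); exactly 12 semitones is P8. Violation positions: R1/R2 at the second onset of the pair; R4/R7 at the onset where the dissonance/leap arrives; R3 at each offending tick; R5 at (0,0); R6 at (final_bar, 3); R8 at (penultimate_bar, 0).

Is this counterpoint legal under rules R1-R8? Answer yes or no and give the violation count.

No (2 violations)

bar 0: v0=C3 v1=C4 (P8)
bar 1: v0=B2 v1=B3 (P8)
bar 2: v0=C3 v1=B3 (M7)
bar 3: v0=B2 v1=D3 (m3)
bar 4: v0=C3 v1=A3 (M6)
bar 5: v0=E3 v1=G3 (m3)
bar 6: v0=F3 v1=D4 (M6)
bar 7: v0=D3 v1=B3 (M6)
bar 8: v0=C3 v1=C4 (P8)
  R1 @ bar1.0: C3/C4 P8 -> B2/B3 P8 similar
  R4 @ bar2.0: C3/B3 M7 untreated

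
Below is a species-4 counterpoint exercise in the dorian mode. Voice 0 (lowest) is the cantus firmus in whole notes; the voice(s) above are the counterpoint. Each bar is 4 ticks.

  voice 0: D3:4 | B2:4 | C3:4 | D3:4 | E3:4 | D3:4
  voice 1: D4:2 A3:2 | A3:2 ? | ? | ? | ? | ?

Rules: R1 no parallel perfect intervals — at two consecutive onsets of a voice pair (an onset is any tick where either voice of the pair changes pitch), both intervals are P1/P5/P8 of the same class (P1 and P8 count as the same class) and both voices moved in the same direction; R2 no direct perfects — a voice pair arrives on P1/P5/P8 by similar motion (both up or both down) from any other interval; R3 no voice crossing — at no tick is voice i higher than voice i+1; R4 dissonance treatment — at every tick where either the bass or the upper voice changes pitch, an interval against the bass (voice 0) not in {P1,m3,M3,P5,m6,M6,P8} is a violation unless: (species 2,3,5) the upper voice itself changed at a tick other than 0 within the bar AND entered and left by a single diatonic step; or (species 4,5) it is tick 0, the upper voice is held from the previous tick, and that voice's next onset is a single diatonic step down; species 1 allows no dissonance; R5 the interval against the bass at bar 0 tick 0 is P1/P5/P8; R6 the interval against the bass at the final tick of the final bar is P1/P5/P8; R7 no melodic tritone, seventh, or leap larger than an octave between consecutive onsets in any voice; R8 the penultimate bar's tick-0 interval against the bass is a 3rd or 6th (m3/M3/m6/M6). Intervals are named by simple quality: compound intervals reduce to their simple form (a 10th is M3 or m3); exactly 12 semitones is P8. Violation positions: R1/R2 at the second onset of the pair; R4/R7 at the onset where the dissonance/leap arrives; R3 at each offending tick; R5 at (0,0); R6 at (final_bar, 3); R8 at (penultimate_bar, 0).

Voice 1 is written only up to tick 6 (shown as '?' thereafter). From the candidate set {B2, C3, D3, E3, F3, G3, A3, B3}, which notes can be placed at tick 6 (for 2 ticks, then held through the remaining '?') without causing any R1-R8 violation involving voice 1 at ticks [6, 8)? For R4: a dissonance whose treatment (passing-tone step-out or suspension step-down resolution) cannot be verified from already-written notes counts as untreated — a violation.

B2: violates R7
C3: violates R4
D3: legal
E3: violates R4
F3: violates R4
G3: legal
A3: legal
B3: legal

{A3, B3, D3, G3}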